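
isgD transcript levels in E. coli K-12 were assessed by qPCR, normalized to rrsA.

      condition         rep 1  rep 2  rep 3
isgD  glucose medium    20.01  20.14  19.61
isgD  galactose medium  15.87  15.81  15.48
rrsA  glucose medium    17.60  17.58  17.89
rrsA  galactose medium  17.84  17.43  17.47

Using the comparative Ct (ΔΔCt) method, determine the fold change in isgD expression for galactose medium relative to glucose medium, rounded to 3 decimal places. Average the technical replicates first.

Mean Ct: isgD glucose medium 19.920; isgD galactose medium 15.720; rrsA glucose medium 17.690; rrsA galactose medium 17.580
ΔCt(glucose medium) = 19.920 − 17.690 = 2.230
ΔCt(galactose medium) = 15.720 − 17.580 = -1.860
ΔΔCt = -1.860 − 2.230 = -4.090
Fold change = 2^(−(-4.090)) = 2^4.090 = 17.0299

17.030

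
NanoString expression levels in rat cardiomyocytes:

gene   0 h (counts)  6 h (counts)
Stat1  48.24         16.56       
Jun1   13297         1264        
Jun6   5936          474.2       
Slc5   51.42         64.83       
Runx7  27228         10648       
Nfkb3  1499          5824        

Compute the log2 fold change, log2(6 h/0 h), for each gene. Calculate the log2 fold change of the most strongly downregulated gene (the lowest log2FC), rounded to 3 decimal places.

-3.646

log2(16.56/48.24) = -1.543  (Stat1)
log2(1264/13297) = -3.395  (Jun1)
log2(474.2/5936) = -3.646  (Jun6)
log2(64.83/51.42) = 0.334  (Slc5)
log2(10648/27228) = -1.355  (Runx7)
log2(5824/1499) = 1.958  (Nfkb3)
Jun6 is most strongly downregulated.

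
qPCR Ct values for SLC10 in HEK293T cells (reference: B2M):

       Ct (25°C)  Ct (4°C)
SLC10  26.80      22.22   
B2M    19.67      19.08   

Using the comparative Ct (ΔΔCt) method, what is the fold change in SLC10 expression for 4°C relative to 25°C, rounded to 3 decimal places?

ΔCt(25°C) = 26.800 − 19.670 = 7.130
ΔCt(4°C) = 22.220 − 19.080 = 3.140
ΔΔCt = 3.140 − 7.130 = -3.990
Fold change = 2^(−(-3.990)) = 2^3.990 = 15.8895

15.889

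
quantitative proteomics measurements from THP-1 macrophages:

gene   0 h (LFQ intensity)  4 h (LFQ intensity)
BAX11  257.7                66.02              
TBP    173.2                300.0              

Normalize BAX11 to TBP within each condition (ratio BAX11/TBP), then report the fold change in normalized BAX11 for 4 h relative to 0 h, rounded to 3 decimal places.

0.148

BAX11/TBP (0 h) = 257.7 / 173.2 = 1.4879
BAX11/TBP (4 h) = 66.02 / 300.0 = 0.22007
Fold change = 0.22007 / 1.4879 = 0.1479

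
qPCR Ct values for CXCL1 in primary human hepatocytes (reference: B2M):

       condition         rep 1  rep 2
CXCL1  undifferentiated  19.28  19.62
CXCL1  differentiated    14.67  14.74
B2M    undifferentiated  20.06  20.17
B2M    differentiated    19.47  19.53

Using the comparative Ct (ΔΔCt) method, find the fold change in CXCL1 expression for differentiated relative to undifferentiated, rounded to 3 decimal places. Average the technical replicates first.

Mean Ct: CXCL1 undifferentiated 19.450; CXCL1 differentiated 14.705; B2M undifferentiated 20.115; B2M differentiated 19.500
ΔCt(undifferentiated) = 19.450 − 20.115 = -0.665
ΔCt(differentiated) = 14.705 − 19.500 = -4.795
ΔΔCt = -4.795 − (-0.665) = -4.130
Fold change = 2^(−(-4.130)) = 2^4.130 = 17.5087

17.509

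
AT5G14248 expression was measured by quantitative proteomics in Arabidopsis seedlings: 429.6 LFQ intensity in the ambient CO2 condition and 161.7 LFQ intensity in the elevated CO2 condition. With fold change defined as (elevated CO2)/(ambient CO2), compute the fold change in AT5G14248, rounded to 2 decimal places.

Fold change = 161.7 / 429.6 = 0.376
AT5G14248 is downregulated.

0.38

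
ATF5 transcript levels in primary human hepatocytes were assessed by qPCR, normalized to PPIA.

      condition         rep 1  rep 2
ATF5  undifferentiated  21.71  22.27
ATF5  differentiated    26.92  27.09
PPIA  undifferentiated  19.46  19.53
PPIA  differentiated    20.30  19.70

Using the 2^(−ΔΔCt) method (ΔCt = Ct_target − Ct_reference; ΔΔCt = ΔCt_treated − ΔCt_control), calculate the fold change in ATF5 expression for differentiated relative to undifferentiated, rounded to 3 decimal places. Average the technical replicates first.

Mean Ct: ATF5 undifferentiated 21.990; ATF5 differentiated 27.005; PPIA undifferentiated 19.495; PPIA differentiated 20.000
ΔCt(undifferentiated) = 21.990 − 19.495 = 2.495
ΔCt(differentiated) = 27.005 − 20.000 = 7.005
ΔΔCt = 7.005 − 2.495 = 4.510
Fold change = 2^(−4.510) = 0.0439

0.044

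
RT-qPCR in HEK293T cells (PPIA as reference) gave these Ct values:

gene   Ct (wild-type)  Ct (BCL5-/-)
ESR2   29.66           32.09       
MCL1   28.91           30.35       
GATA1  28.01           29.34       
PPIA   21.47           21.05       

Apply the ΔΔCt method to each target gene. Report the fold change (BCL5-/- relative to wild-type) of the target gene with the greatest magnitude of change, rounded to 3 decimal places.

ESR2: ΔΔCt = (32.09−21.05) − (29.66−21.47) = 11.04 − 8.19 = 2.85; fold change = 2^-2.85 = 0.139
MCL1: ΔΔCt = (30.35−21.05) − (28.91−21.47) = 9.30 − 7.44 = 1.86; fold change = 2^-1.86 = 0.275
GATA1: ΔΔCt = (29.34−21.05) − (28.01−21.47) = 8.29 − 6.54 = 1.75; fold change = 2^-1.75 = 0.297
ESR2 has the largest |ΔΔCt| = 2.85.

0.139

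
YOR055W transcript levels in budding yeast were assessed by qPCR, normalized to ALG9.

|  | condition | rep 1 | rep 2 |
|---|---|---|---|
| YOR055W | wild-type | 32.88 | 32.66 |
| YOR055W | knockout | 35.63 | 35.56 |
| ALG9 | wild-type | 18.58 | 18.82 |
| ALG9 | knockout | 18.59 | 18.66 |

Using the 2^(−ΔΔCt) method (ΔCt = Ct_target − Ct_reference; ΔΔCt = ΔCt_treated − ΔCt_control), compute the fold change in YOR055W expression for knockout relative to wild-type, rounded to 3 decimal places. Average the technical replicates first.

0.134

Mean Ct: YOR055W wild-type 32.770; YOR055W knockout 35.595; ALG9 wild-type 18.700; ALG9 knockout 18.625
ΔCt(wild-type) = 32.770 − 18.700 = 14.070
ΔCt(knockout) = 35.595 − 18.625 = 16.970
ΔΔCt = 16.970 − 14.070 = 2.900
Fold change = 2^(−2.900) = 0.1340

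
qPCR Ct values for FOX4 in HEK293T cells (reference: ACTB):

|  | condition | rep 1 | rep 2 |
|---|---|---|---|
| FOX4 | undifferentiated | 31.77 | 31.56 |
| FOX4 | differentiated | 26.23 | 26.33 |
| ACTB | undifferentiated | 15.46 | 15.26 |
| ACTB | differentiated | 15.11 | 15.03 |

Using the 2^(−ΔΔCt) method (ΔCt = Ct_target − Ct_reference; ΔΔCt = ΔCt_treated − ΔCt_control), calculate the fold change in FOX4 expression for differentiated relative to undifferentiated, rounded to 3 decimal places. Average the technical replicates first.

Mean Ct: FOX4 undifferentiated 31.665; FOX4 differentiated 26.280; ACTB undifferentiated 15.360; ACTB differentiated 15.070
ΔCt(undifferentiated) = 31.665 − 15.360 = 16.305
ΔCt(differentiated) = 26.280 − 15.070 = 11.210
ΔΔCt = 11.210 − 16.305 = -5.095
Fold change = 2^(−(-5.095)) = 2^5.095 = 34.1781

34.178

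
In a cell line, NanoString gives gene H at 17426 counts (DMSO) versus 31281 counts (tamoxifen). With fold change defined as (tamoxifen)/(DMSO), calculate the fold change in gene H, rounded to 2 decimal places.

Fold change = 31281 / 17426 = 1.795
gene H is upregulated.

1.80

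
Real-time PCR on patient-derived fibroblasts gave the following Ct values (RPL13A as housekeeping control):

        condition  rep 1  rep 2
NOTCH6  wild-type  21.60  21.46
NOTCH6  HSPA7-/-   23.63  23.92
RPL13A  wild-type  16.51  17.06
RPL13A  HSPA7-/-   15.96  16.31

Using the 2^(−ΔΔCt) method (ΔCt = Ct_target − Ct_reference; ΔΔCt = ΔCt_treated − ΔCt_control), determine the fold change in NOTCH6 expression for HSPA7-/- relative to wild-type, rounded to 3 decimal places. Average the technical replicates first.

Mean Ct: NOTCH6 wild-type 21.530; NOTCH6 HSPA7-/- 23.775; RPL13A wild-type 16.785; RPL13A HSPA7-/- 16.135
ΔCt(wild-type) = 21.530 − 16.785 = 4.745
ΔCt(HSPA7-/-) = 23.775 − 16.135 = 7.640
ΔΔCt = 7.640 − 4.745 = 2.895
Fold change = 2^(−2.895) = 0.1344

0.134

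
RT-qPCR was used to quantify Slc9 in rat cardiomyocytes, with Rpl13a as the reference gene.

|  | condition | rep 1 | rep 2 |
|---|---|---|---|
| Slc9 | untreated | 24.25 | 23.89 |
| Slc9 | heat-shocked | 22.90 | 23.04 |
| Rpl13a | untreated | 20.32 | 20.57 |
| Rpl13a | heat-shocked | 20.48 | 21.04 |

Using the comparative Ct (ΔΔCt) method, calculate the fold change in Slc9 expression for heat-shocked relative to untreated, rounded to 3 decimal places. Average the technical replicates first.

Mean Ct: Slc9 untreated 24.070; Slc9 heat-shocked 22.970; Rpl13a untreated 20.445; Rpl13a heat-shocked 20.760
ΔCt(untreated) = 24.070 − 20.445 = 3.625
ΔCt(heat-shocked) = 22.970 − 20.760 = 2.210
ΔΔCt = 2.210 − 3.625 = -1.415
Fold change = 2^(−(-1.415)) = 2^1.415 = 2.6666

2.667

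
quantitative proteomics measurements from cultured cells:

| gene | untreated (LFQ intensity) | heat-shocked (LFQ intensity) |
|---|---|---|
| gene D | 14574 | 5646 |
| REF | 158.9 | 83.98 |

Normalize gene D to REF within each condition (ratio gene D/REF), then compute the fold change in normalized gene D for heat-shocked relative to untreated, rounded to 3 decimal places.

0.733

gene D/REF (untreated) = 14574 / 158.9 = 91.718
gene D/REF (heat-shocked) = 5646 / 83.98 = 67.23
Fold change = 67.23 / 91.718 = 0.7330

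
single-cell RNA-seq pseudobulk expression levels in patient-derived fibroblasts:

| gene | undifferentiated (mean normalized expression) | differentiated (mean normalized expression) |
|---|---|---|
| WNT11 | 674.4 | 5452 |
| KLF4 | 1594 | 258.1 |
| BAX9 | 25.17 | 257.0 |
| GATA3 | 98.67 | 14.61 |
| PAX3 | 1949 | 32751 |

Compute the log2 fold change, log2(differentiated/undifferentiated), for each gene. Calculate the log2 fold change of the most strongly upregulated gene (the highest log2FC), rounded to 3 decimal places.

4.071

log2(5452/674.4) = 3.015  (WNT11)
log2(258.1/1594) = -2.627  (KLF4)
log2(257.0/25.17) = 3.352  (BAX9)
log2(14.61/98.67) = -2.756  (GATA3)
log2(32751/1949) = 4.071  (PAX3)
PAX3 is most strongly upregulated.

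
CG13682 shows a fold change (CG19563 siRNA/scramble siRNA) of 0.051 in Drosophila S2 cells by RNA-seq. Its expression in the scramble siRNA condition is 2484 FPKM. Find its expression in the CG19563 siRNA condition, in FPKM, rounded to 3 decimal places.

CG19563 siRNA expression = 2484 × 0.051 = 126.684

126.684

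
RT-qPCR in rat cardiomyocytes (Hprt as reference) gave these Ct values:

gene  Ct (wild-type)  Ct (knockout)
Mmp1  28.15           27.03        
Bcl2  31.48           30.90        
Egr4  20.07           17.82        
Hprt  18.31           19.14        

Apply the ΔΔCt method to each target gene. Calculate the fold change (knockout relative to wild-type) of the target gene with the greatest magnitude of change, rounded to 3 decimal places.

Mmp1: ΔΔCt = (27.03−19.14) − (28.15−18.31) = 7.89 − 9.84 = -1.95; fold change = 2^1.95 = 3.864
Bcl2: ΔΔCt = (30.90−19.14) − (31.48−18.31) = 11.76 − 13.17 = -1.41; fold change = 2^1.41 = 2.657
Egr4: ΔΔCt = (17.82−19.14) − (20.07−18.31) = -1.32 − 1.76 = -3.08; fold change = 2^3.08 = 8.456
Egr4 has the largest |ΔΔCt| = 3.08.

8.456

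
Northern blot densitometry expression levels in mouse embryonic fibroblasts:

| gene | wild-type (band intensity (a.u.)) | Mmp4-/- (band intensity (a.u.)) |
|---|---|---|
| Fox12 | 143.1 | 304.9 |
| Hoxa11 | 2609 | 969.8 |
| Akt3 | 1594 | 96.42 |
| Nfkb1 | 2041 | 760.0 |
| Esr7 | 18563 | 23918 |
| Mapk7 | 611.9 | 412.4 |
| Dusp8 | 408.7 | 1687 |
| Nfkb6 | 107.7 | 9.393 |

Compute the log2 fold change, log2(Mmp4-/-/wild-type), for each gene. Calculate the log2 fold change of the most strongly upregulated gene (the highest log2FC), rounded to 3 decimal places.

log2(304.9/143.1) = 1.091  (Fox12)
log2(969.8/2609) = -1.428  (Hoxa11)
log2(96.42/1594) = -4.047  (Akt3)
log2(760.0/2041) = -1.425  (Nfkb1)
log2(23918/18563) = 0.366  (Esr7)
log2(412.4/611.9) = -0.569  (Mapk7)
log2(1687/408.7) = 2.045  (Dusp8)
log2(9.393/107.7) = -3.519  (Nfkb6)
Dusp8 is most strongly upregulated.

2.045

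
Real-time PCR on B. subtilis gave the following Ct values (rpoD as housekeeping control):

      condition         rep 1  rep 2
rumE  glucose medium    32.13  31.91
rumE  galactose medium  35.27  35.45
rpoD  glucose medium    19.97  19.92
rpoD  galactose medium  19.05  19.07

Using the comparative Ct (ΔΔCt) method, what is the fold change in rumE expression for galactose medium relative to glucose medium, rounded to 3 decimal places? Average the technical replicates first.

Mean Ct: rumE glucose medium 32.020; rumE galactose medium 35.360; rpoD glucose medium 19.945; rpoD galactose medium 19.060
ΔCt(glucose medium) = 32.020 − 19.945 = 12.075
ΔCt(galactose medium) = 35.360 − 19.060 = 16.300
ΔΔCt = 16.300 − 12.075 = 4.225
Fold change = 2^(−4.225) = 0.0535

0.053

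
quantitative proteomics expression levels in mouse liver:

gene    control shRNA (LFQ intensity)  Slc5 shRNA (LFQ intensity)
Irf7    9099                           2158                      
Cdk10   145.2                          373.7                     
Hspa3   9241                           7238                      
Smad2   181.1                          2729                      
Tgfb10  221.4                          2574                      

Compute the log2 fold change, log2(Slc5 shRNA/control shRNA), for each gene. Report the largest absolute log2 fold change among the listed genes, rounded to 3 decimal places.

log2(2158/9099) = -2.076  (Irf7)
log2(373.7/145.2) = 1.364  (Cdk10)
log2(7238/9241) = -0.352  (Hspa3)
log2(2729/181.1) = 3.914  (Smad2)
log2(2574/221.4) = 3.539  (Tgfb10)
The largest magnitude belongs to Smad2.

3.914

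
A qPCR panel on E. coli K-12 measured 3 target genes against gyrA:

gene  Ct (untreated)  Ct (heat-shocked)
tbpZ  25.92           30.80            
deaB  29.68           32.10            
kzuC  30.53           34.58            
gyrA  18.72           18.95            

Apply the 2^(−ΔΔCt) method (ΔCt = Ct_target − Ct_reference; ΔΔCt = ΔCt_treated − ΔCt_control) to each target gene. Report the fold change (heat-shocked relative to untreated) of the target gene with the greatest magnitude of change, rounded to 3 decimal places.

tbpZ: ΔΔCt = (30.80−18.95) − (25.92−18.72) = 11.85 − 7.20 = 4.65; fold change = 2^-4.65 = 0.040
deaB: ΔΔCt = (32.10−18.95) − (29.68−18.72) = 13.15 − 10.96 = 2.19; fold change = 2^-2.19 = 0.219
kzuC: ΔΔCt = (34.58−18.95) − (30.53−18.72) = 15.63 − 11.81 = 3.82; fold change = 2^-3.82 = 0.071
tbpZ has the largest |ΔΔCt| = 4.65.

0.040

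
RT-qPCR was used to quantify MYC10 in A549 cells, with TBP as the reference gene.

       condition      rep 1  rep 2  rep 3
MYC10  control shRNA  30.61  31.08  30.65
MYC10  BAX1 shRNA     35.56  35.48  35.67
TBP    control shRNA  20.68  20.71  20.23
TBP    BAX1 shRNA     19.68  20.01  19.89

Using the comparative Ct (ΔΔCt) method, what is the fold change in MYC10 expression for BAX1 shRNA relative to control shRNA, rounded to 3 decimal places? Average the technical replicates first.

0.023

Mean Ct: MYC10 control shRNA 30.780; MYC10 BAX1 shRNA 35.570; TBP control shRNA 20.540; TBP BAX1 shRNA 19.860
ΔCt(control shRNA) = 30.780 − 20.540 = 10.240
ΔCt(BAX1 shRNA) = 35.570 − 19.860 = 15.710
ΔΔCt = 15.710 − 10.240 = 5.470
Fold change = 2^(−5.470) = 0.0226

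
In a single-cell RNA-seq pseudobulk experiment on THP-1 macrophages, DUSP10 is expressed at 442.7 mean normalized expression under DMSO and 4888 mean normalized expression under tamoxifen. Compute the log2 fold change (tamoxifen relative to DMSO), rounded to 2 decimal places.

3.46

Fold change = 4888 / 442.7 = 11.0413
log2(11.0413) = 3.465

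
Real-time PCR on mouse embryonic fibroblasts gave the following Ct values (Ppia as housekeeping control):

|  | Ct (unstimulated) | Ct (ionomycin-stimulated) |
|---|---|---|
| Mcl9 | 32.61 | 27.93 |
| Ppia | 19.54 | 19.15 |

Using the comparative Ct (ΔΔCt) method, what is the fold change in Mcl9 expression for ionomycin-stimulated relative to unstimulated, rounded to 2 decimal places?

ΔCt(unstimulated) = 32.610 − 19.540 = 13.070
ΔCt(ionomycin-stimulated) = 27.930 − 19.150 = 8.780
ΔΔCt = 8.780 − 13.070 = -4.290
Fold change = 2^(−(-4.290)) = 2^4.290 = 19.562

19.56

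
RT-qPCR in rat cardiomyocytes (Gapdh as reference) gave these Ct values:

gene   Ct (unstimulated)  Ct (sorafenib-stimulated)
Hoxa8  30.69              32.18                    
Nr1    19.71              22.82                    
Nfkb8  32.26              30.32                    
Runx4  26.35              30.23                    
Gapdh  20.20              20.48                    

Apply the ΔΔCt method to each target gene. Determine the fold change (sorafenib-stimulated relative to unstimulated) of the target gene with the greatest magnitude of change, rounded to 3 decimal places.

0.082

Hoxa8: ΔΔCt = (32.18−20.48) − (30.69−20.20) = 11.70 − 10.49 = 1.21; fold change = 2^-1.21 = 0.432
Nr1: ΔΔCt = (22.82−20.48) − (19.71−20.20) = 2.34 − (-0.49) = 2.83; fold change = 2^-2.83 = 0.141
Nfkb8: ΔΔCt = (30.32−20.48) − (32.26−20.20) = 9.84 − 12.06 = -2.22; fold change = 2^2.22 = 4.659
Runx4: ΔΔCt = (30.23−20.48) − (26.35−20.20) = 9.75 − 6.15 = 3.60; fold change = 2^-3.60 = 0.082
Runx4 has the largest |ΔΔCt| = 3.60.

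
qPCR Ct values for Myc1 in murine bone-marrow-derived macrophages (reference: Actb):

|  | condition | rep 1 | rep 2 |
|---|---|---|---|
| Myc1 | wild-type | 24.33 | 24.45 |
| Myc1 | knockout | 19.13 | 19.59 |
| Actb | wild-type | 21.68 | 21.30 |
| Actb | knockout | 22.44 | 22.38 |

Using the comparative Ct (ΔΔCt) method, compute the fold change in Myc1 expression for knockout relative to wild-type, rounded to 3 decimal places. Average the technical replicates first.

Mean Ct: Myc1 wild-type 24.390; Myc1 knockout 19.360; Actb wild-type 21.490; Actb knockout 22.410
ΔCt(wild-type) = 24.390 − 21.490 = 2.900
ΔCt(knockout) = 19.360 − 22.410 = -3.050
ΔΔCt = -3.050 − 2.900 = -5.950
Fold change = 2^(−(-5.950)) = 2^5.950 = 61.8199

61.820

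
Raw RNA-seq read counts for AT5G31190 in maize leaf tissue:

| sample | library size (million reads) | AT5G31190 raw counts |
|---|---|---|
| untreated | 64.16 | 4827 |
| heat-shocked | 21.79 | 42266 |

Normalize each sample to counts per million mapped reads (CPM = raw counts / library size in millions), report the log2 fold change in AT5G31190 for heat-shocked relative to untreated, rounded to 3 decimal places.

CPM(untreated) = 4827 / 64.16 = 75.2338
CPM(heat-shocked) = 42266 / 21.79 = 1939.6971
Fold change = 1939.6971 / 75.2338 = 25.78226
log2(25.78226) = 4.6883

4.688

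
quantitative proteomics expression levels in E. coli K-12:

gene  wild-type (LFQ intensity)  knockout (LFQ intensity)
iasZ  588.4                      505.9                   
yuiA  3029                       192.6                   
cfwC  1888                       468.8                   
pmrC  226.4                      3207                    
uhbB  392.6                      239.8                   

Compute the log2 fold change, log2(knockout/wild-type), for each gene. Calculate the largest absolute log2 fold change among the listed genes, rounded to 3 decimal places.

log2(505.9/588.4) = -0.218  (iasZ)
log2(192.6/3029) = -3.975  (yuiA)
log2(468.8/1888) = -2.010  (cfwC)
log2(3207/226.4) = 3.824  (pmrC)
log2(239.8/392.6) = -0.711  (uhbB)
The largest magnitude belongs to yuiA.

3.975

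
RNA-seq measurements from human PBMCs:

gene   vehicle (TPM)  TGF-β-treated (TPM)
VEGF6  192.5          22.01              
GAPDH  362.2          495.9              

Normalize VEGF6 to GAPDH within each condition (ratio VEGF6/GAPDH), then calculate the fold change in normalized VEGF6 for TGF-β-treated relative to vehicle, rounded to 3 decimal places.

0.084

VEGF6/GAPDH (vehicle) = 192.5 / 362.2 = 0.53147
VEGF6/GAPDH (TGF-β-treated) = 22.01 / 495.9 = 0.044384
Fold change = 0.044384 / 0.53147 = 0.0835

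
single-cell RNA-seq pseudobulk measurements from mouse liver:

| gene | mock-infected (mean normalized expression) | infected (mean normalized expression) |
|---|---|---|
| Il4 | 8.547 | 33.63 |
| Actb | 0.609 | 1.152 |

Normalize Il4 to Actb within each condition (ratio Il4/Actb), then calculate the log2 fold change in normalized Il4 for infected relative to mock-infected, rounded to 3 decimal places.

Il4/Actb (mock-infected) = 8.547 / 0.609 = 14.034
Il4/Actb (infected) = 33.63 / 1.152 = 29.193
Fold change = 29.193 / 14.034 = 2.0801
log2(2.0801) = 1.0566

1.057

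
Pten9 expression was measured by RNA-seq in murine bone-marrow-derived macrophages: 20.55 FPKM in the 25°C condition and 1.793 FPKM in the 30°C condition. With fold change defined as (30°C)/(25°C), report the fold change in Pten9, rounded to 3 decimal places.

0.087

Fold change = 1.793 / 20.55 = 0.0873
Pten9 is downregulated.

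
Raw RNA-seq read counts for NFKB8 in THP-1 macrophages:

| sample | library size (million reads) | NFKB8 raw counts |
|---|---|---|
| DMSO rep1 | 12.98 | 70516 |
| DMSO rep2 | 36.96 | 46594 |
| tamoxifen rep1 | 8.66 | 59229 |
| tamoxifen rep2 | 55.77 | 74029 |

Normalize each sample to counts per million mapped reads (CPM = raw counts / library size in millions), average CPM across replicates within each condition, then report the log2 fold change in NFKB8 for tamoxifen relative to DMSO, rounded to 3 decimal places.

CPM(DMSO rep1) = 70516 / 12.98 = 5432.6656
CPM(DMSO rep2) = 46594 / 36.96 = 1260.6602
CPM(tamoxifen rep1) = 59229 / 8.66 = 6839.3764
CPM(tamoxifen rep2) = 74029 / 55.77 = 1327.3982
mean CPM(DMSO) = 3346.6629; mean CPM(tamoxifen) = 4083.3873
Fold change = 4083.3873 / 3346.6629 = 1.22014
log2(1.22014) = 0.2870

0.287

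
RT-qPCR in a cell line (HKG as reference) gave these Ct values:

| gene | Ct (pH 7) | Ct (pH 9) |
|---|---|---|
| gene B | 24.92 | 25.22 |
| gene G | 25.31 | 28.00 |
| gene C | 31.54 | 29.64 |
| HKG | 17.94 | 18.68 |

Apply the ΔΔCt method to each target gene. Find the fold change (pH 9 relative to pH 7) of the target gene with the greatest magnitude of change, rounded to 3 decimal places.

gene B: ΔΔCt = (25.22−18.68) − (24.92−17.94) = 6.54 − 6.98 = -0.44; fold change = 2^0.44 = 1.357
gene G: ΔΔCt = (28.00−18.68) − (25.31−17.94) = 9.32 − 7.37 = 1.95; fold change = 2^-1.95 = 0.259
gene C: ΔΔCt = (29.64−18.68) − (31.54−17.94) = 10.96 − 13.60 = -2.64; fold change = 2^2.64 = 6.233
gene C has the largest |ΔΔCt| = 2.64.

6.233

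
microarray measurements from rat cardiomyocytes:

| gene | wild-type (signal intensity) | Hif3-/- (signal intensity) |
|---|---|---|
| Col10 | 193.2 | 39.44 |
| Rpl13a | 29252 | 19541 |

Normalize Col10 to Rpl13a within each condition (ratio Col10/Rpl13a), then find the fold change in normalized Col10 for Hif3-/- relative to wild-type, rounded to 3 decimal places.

0.306

Col10/Rpl13a (wild-type) = 193.2 / 29252 = 0.0066047
Col10/Rpl13a (Hif3-/-) = 39.44 / 19541 = 0.0020183
Fold change = 0.0020183 / 0.0066047 = 0.3056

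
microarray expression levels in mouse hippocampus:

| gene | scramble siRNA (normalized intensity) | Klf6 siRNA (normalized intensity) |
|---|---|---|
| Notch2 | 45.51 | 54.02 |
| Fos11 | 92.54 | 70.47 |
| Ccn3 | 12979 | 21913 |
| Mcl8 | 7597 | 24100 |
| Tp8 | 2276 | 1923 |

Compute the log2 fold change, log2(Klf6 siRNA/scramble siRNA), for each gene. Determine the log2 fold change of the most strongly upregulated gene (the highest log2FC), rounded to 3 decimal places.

1.666

log2(54.02/45.51) = 0.247  (Notch2)
log2(70.47/92.54) = -0.393  (Fos11)
log2(21913/12979) = 0.756  (Ccn3)
log2(24100/7597) = 1.666  (Mcl8)
log2(1923/2276) = -0.243  (Tp8)
Mcl8 is most strongly upregulated.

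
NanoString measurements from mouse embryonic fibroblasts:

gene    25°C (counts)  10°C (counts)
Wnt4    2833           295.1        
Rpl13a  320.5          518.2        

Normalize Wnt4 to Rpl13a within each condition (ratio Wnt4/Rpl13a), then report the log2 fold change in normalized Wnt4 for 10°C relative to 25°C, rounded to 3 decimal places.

-3.956

Wnt4/Rpl13a (25°C) = 2833 / 320.5 = 8.8393
Wnt4/Rpl13a (10°C) = 295.1 / 518.2 = 0.56947
Fold change = 0.56947 / 8.8393 = 0.0644
log2(0.0644) = -3.9562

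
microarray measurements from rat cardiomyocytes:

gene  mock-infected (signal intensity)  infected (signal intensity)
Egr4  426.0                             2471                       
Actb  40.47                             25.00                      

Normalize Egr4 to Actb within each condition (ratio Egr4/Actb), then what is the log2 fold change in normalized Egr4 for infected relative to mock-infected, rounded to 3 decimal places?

3.231

Egr4/Actb (mock-infected) = 426.0 / 40.47 = 10.526
Egr4/Actb (infected) = 2471 / 25.00 = 98.84
Fold change = 98.84 / 10.526 = 9.3898
log2(9.3898) = 3.2311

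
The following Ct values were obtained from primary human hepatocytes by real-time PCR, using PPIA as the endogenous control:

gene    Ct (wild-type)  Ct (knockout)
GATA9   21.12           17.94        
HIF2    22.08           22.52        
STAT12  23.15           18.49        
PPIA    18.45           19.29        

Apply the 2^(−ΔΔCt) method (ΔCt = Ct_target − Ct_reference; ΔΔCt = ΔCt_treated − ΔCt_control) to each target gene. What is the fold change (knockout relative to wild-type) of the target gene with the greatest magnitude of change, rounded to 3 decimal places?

45.255

GATA9: ΔΔCt = (17.94−19.29) − (21.12−18.45) = -1.35 − 2.67 = -4.02; fold change = 2^4.02 = 16.223
HIF2: ΔΔCt = (22.52−19.29) − (22.08−18.45) = 3.23 − 3.63 = -0.40; fold change = 2^0.40 = 1.320
STAT12: ΔΔCt = (18.49−19.29) − (23.15−18.45) = -0.80 − 4.70 = -5.50; fold change = 2^5.50 = 45.255
STAT12 has the largest |ΔΔCt| = 5.50.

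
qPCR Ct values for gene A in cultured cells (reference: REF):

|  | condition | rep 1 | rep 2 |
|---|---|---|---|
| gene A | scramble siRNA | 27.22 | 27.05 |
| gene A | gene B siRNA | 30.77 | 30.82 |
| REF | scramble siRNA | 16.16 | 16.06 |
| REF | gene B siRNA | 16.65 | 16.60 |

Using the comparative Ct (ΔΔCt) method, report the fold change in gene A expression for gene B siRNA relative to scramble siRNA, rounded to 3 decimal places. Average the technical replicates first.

Mean Ct: gene A scramble siRNA 27.135; gene A gene B siRNA 30.795; REF scramble siRNA 16.110; REF gene B siRNA 16.625
ΔCt(scramble siRNA) = 27.135 − 16.110 = 11.025
ΔCt(gene B siRNA) = 30.795 − 16.625 = 14.170
ΔΔCt = 14.170 − 11.025 = 3.145
Fold change = 2^(−3.145) = 0.1130

0.113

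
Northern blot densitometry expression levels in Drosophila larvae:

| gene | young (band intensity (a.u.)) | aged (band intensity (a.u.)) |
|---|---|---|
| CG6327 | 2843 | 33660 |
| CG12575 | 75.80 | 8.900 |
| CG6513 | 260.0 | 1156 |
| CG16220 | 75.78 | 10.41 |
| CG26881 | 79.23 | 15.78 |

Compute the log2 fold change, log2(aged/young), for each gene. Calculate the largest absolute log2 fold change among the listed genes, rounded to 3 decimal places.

log2(33660/2843) = 3.566  (CG6327)
log2(8.900/75.80) = -3.090  (CG12575)
log2(1156/260.0) = 2.153  (CG6513)
log2(10.41/75.78) = -2.864  (CG16220)
log2(15.78/79.23) = -2.328  (CG26881)
The largest magnitude belongs to CG6327.

3.566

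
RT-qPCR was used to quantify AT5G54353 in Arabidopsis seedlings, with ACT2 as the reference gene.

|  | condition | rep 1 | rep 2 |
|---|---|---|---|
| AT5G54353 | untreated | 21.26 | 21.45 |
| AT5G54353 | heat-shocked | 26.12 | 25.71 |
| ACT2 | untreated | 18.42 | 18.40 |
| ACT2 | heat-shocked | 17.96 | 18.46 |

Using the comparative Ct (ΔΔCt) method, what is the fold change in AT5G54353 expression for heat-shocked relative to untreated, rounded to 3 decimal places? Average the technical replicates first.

0.037

Mean Ct: AT5G54353 untreated 21.355; AT5G54353 heat-shocked 25.915; ACT2 untreated 18.410; ACT2 heat-shocked 18.210
ΔCt(untreated) = 21.355 − 18.410 = 2.945
ΔCt(heat-shocked) = 25.915 − 18.210 = 7.705
ΔΔCt = 7.705 − 2.945 = 4.760
Fold change = 2^(−4.760) = 0.0369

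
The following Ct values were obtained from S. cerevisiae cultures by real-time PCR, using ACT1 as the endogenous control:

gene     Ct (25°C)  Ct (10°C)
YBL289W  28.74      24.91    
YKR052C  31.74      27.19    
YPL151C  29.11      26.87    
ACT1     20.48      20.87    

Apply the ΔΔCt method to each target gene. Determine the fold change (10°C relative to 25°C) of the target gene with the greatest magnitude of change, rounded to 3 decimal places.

YBL289W: ΔΔCt = (24.91−20.87) − (28.74−20.48) = 4.04 − 8.26 = -4.22; fold change = 2^4.22 = 18.636
YKR052C: ΔΔCt = (27.19−20.87) − (31.74−20.48) = 6.32 − 11.26 = -4.94; fold change = 2^4.94 = 30.696
YPL151C: ΔΔCt = (26.87−20.87) − (29.11−20.48) = 6.00 − 8.63 = -2.63; fold change = 2^2.63 = 6.190
YKR052C has the largest |ΔΔCt| = 4.94.

30.696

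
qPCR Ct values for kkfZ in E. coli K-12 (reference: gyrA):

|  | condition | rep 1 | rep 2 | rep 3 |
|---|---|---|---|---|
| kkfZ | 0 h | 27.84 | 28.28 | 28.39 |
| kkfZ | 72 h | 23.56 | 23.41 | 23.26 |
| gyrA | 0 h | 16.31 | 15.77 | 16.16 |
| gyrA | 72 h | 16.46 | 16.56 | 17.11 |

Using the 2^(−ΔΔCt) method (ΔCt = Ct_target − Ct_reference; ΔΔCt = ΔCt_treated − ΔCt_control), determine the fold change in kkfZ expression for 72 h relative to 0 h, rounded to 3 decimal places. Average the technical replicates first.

Mean Ct: kkfZ 0 h 28.170; kkfZ 72 h 23.410; gyrA 0 h 16.080; gyrA 72 h 16.710
ΔCt(0 h) = 28.170 − 16.080 = 12.090
ΔCt(72 h) = 23.410 − 16.710 = 6.700
ΔΔCt = 6.700 − 12.090 = -5.390
Fold change = 2^(−(-5.390)) = 2^5.390 = 41.9326

41.933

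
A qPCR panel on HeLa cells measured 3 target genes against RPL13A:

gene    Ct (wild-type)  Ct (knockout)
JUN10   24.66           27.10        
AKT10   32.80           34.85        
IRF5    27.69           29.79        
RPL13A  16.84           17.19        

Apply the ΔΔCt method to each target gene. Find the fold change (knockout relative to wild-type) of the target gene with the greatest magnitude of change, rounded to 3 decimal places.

0.235

JUN10: ΔΔCt = (27.10−17.19) − (24.66−16.84) = 9.91 − 7.82 = 2.09; fold change = 2^-2.09 = 0.235
AKT10: ΔΔCt = (34.85−17.19) − (32.80−16.84) = 17.66 − 15.96 = 1.70; fold change = 2^-1.70 = 0.308
IRF5: ΔΔCt = (29.79−17.19) − (27.69−16.84) = 12.60 − 10.85 = 1.75; fold change = 2^-1.75 = 0.297
JUN10 has the largest |ΔΔCt| = 2.09.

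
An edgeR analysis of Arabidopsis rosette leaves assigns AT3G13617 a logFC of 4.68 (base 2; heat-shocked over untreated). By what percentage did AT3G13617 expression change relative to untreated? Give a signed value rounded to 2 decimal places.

Fold change = 2^(4.68) = 25.6342
Percent change = (FC − 1) × 100% = (25.6342 − 1) × 100 = 2463.42%

2463.42%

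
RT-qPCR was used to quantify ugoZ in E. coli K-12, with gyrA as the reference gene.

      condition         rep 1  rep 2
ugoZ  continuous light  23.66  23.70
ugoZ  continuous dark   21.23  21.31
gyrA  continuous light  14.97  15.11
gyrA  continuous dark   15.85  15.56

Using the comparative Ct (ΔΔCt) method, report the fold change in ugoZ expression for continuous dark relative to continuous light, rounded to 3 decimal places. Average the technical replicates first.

8.427

Mean Ct: ugoZ continuous light 23.680; ugoZ continuous dark 21.270; gyrA continuous light 15.040; gyrA continuous dark 15.705
ΔCt(continuous light) = 23.680 − 15.040 = 8.640
ΔCt(continuous dark) = 21.270 − 15.705 = 5.565
ΔΔCt = 5.565 − 8.640 = -3.075
Fold change = 2^(−(-3.075)) = 2^3.075 = 8.4269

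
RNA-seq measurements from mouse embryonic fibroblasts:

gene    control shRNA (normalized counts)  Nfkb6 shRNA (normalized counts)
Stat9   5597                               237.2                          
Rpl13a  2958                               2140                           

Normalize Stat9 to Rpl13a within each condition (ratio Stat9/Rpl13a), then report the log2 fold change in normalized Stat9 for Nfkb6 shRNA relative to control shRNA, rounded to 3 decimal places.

-4.093

Stat9/Rpl13a (control shRNA) = 5597 / 2958 = 1.8922
Stat9/Rpl13a (Nfkb6 shRNA) = 237.2 / 2140 = 0.11084
Fold change = 0.11084 / 1.8922 = 0.0586
log2(0.0586) = -4.0935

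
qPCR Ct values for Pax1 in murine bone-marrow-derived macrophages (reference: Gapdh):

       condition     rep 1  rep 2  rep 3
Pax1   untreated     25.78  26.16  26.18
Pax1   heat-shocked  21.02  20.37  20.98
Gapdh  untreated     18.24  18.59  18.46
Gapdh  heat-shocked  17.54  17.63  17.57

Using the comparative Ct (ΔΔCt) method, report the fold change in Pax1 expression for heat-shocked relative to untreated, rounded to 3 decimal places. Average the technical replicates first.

21.112

Mean Ct: Pax1 untreated 26.040; Pax1 heat-shocked 20.790; Gapdh untreated 18.430; Gapdh heat-shocked 17.580
ΔCt(untreated) = 26.040 − 18.430 = 7.610
ΔCt(heat-shocked) = 20.790 − 17.580 = 3.210
ΔΔCt = 3.210 − 7.610 = -4.400
Fold change = 2^(−(-4.400)) = 2^4.400 = 21.1121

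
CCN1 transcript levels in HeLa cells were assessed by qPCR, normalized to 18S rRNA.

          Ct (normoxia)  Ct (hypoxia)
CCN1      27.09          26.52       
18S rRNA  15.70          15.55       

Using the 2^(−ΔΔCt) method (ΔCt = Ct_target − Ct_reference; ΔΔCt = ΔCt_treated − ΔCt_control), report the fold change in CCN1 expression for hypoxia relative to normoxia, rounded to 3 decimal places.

ΔCt(normoxia) = 27.090 − 15.700 = 11.390
ΔCt(hypoxia) = 26.520 − 15.550 = 10.970
ΔΔCt = 10.970 − 11.390 = -0.420
Fold change = 2^(−(-0.420)) = 2^0.420 = 1.3379

1.338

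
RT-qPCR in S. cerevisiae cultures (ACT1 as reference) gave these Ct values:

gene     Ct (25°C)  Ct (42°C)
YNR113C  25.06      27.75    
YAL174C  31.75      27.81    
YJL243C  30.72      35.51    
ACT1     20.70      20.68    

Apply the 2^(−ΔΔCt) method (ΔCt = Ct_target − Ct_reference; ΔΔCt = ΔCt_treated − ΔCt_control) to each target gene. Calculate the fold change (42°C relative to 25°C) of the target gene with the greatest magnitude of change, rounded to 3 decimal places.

YNR113C: ΔΔCt = (27.75−20.68) − (25.06−20.70) = 7.07 − 4.36 = 2.71; fold change = 2^-2.71 = 0.153
YAL174C: ΔΔCt = (27.81−20.68) − (31.75−20.70) = 7.13 − 11.05 = -3.92; fold change = 2^3.92 = 15.137
YJL243C: ΔΔCt = (35.51−20.68) − (30.72−20.70) = 14.83 − 10.02 = 4.81; fold change = 2^-4.81 = 0.036
YJL243C has the largest |ΔΔCt| = 4.81.

0.036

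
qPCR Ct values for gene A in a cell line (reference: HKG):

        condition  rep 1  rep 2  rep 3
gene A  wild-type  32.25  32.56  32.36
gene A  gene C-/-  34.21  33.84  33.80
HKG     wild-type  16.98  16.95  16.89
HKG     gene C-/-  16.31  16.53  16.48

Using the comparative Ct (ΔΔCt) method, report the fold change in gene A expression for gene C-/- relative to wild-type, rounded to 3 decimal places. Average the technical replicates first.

Mean Ct: gene A wild-type 32.390; gene A gene C-/- 33.950; HKG wild-type 16.940; HKG gene C-/- 16.440
ΔCt(wild-type) = 32.390 − 16.940 = 15.450
ΔCt(gene C-/-) = 33.950 − 16.440 = 17.510
ΔΔCt = 17.510 − 15.450 = 2.060
Fold change = 2^(−2.060) = 0.2398

0.240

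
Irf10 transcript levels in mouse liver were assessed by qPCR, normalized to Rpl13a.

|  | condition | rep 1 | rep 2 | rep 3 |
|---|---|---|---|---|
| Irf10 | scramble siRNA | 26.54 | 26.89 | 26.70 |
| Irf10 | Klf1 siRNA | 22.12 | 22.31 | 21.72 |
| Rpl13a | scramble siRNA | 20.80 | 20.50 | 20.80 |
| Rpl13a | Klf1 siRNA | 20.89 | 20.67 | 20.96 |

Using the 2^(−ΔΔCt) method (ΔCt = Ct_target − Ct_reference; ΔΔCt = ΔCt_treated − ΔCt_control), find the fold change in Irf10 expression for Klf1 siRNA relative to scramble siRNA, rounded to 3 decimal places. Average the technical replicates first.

Mean Ct: Irf10 scramble siRNA 26.710; Irf10 Klf1 siRNA 22.050; Rpl13a scramble siRNA 20.700; Rpl13a Klf1 siRNA 20.840
ΔCt(scramble siRNA) = 26.710 − 20.700 = 6.010
ΔCt(Klf1 siRNA) = 22.050 − 20.840 = 1.210
ΔΔCt = 1.210 − 6.010 = -4.800
Fold change = 2^(−(-4.800)) = 2^4.800 = 27.8576

27.858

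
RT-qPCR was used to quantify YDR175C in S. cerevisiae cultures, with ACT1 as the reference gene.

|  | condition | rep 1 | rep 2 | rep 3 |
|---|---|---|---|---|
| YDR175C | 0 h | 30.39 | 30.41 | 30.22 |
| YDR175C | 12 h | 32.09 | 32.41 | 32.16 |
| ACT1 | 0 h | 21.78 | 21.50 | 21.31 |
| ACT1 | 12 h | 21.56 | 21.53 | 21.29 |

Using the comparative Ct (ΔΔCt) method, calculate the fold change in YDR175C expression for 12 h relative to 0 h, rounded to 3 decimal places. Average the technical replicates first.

0.259

Mean Ct: YDR175C 0 h 30.340; YDR175C 12 h 32.220; ACT1 0 h 21.530; ACT1 12 h 21.460
ΔCt(0 h) = 30.340 − 21.530 = 8.810
ΔCt(12 h) = 32.220 − 21.460 = 10.760
ΔΔCt = 10.760 − 8.810 = 1.950
Fold change = 2^(−1.950) = 0.2588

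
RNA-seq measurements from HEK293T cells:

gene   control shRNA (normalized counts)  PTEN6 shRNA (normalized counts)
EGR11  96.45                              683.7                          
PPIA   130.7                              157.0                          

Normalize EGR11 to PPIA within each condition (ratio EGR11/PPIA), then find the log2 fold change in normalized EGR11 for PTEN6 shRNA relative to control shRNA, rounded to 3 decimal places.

EGR11/PPIA (control shRNA) = 96.45 / 130.7 = 0.73795
EGR11/PPIA (PTEN6 shRNA) = 683.7 / 157.0 = 4.3548
Fold change = 4.3548 / 0.73795 = 5.9012
log2(5.9012) = 2.5610

2.561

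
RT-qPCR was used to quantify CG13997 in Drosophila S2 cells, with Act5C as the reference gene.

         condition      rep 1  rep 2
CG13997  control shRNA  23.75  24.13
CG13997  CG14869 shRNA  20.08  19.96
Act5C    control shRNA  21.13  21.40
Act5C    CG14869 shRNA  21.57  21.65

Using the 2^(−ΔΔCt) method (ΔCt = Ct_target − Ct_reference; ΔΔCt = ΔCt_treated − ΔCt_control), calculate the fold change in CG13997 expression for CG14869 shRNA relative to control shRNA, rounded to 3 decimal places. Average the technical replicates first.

Mean Ct: CG13997 control shRNA 23.940; CG13997 CG14869 shRNA 20.020; Act5C control shRNA 21.265; Act5C CG14869 shRNA 21.610
ΔCt(control shRNA) = 23.940 − 21.265 = 2.675
ΔCt(CG14869 shRNA) = 20.020 − 21.610 = -1.590
ΔΔCt = -1.590 − 2.675 = -4.265
Fold change = 2^(−(-4.265)) = 2^4.265 = 19.2262

19.226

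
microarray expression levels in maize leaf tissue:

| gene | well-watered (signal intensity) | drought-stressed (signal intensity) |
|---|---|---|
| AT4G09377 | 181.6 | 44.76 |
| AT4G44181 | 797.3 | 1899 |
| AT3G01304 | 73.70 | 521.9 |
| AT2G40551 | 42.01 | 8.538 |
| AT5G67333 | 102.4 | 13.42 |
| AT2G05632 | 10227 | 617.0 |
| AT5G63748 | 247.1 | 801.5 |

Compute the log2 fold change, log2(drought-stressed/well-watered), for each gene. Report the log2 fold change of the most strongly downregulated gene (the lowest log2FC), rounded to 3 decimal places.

-4.051

log2(44.76/181.6) = -2.020  (AT4G09377)
log2(1899/797.3) = 1.252  (AT4G44181)
log2(521.9/73.70) = 2.824  (AT3G01304)
log2(8.538/42.01) = -2.299  (AT2G40551)
log2(13.42/102.4) = -2.932  (AT5G67333)
log2(617.0/10227) = -4.051  (AT2G05632)
log2(801.5/247.1) = 1.698  (AT5G63748)
AT2G05632 is most strongly downregulated.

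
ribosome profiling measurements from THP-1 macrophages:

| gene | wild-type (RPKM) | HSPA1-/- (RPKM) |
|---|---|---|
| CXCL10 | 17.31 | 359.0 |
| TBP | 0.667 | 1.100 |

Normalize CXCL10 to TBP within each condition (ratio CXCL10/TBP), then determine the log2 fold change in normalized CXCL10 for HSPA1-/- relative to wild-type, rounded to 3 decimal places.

CXCL10/TBP (wild-type) = 17.31 / 0.667 = 25.952
CXCL10/TBP (HSPA1-/-) = 359.0 / 1.100 = 326.36
Fold change = 326.36 / 25.952 = 12.5757
log2(12.5757) = 3.6526

3.653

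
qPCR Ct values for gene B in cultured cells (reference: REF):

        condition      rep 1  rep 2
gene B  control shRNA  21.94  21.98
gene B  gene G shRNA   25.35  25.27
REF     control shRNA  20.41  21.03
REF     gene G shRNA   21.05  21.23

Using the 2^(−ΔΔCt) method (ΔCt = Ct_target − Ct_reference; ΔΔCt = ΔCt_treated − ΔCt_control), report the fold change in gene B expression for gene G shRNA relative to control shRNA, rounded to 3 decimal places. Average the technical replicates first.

0.131

Mean Ct: gene B control shRNA 21.960; gene B gene G shRNA 25.310; REF control shRNA 20.720; REF gene G shRNA 21.140
ΔCt(control shRNA) = 21.960 − 20.720 = 1.240
ΔCt(gene G shRNA) = 25.310 − 21.140 = 4.170
ΔΔCt = 4.170 − 1.240 = 2.930
Fold change = 2^(−2.930) = 0.1312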